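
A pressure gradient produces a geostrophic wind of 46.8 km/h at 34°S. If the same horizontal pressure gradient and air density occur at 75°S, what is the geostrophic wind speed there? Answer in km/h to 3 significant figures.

With the same pressure gradient and density, V_g ∝ 1/f ∝ 1/sin φ.
V₂ = V₁ · sin φ₁ / sin φ₂ = 46.8 × sin 34° / sin 75°
V₂ = 46.8 × 0.5592/0.9659 = 27.1 km/h

27.1 km/h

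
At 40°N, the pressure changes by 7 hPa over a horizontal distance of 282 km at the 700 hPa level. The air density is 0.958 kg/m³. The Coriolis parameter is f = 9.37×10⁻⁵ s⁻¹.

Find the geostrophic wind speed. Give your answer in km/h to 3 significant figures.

Pressure gradient: |∂P/∂n| = 700 Pa / 282000 m = 2.48×10⁻³ Pa/m
Geostrophic balance (pressure-gradient force = Coriolis force):
V_g = (1/(fρ)) |∂P/∂n| = 2.48×10⁻³ / (9.37×10⁻⁵ × 0.958) = 27.7 m/s
Converting: 27.7 m/s × 3.6 = 99.6 km/h

99.6 km/h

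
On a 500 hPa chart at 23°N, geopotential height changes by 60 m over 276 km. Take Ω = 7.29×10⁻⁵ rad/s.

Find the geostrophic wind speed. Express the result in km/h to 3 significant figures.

Coriolis parameter at 23°N:
f = 2Ω sin φ = 2 × 7.29×10⁻⁵ × sin 23° = 5.70×10⁻⁵ s⁻¹
Height gradient: |∂Z/∂n| = 60 m / 276000 m = 2.17×10⁻⁴
On a pressure surface, geostrophic balance gives V_g = (g/f)|∂Z/∂n|:
V_g = 9.81 × 2.17×10⁻⁴ / 5.70×10⁻⁵ = 37.4 m/s
Converting: 37.4 m/s × 3.6 = 135 km/h

135 km/h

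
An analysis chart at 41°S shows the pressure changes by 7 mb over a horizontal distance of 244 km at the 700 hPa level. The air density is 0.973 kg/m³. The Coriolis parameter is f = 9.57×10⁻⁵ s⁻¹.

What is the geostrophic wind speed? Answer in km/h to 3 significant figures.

Pressure gradient: |∂P/∂n| = 700 Pa / 244000 m = 2.87×10⁻³ Pa/m
Geostrophic balance (pressure-gradient force = Coriolis force):
V_g = (1/(fρ)) |∂P/∂n| = 2.87×10⁻³ / (9.57×10⁻⁵ × 0.973) = 30.8 m/s
Converting: 30.8 m/s × 3.6 = 111 km/h

111 km/h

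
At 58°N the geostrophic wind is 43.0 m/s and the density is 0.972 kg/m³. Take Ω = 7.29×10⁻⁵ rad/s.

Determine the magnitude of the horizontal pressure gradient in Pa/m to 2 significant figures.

5.2×10⁻³ Pa/m

Coriolis parameter at 58°N:
f = 2Ω sin φ = 2 × 7.29×10⁻⁵ × sin 58° = 1.24×10⁻⁴ s⁻¹
Geostrophic balance rearranged: |∂P/∂n| = f ρ V_g
|∂P/∂n| = 1.24×10⁻⁴ × 0.972 × 43.0 = 5.17×10⁻³ Pa/m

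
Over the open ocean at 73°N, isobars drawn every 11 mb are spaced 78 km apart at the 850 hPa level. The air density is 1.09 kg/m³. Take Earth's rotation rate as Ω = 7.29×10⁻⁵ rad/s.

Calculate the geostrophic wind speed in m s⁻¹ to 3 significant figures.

Coriolis parameter at 73°N:
f = 2Ω sin φ = 2 × 7.29×10⁻⁵ × sin 73° = 1.39×10⁻⁴ s⁻¹
Pressure gradient: |∂P/∂n| = 1100 Pa / 78000 m = 1.41×10⁻² Pa/m
Geostrophic balance (pressure-gradient force = Coriolis force):
V_g = (1/(fρ)) |∂P/∂n| = 1.41×10⁻² / (1.39×10⁻⁴ × 1.09) = 92.8 m/s

92.8 m s⁻¹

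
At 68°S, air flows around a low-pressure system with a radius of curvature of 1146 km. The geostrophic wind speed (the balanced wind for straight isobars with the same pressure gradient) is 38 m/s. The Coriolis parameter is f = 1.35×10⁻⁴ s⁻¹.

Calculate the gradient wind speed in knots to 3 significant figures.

Around a low, centrifugal force acts outward with Coriolis, so pressure-gradient force balances both:
(1/ρ)|∂P/∂n| = fV + V²/R  →  V² + fR·V − fR·V_g = 0
With fR = 1.35×10⁻⁴ × 1146×10³ m = 155 m/s:
V = [−fR + √((fR)² + 4 fR V_g)]/2 = [−155 + √(155² + 4×155×38)]/2 = 31.6 m/s
Subgeostrophic (V < V_g = 38 m/s), as expected around a low.
Converting: 31.6 m/s × 1.944 = 61.4 knots

61.4 knots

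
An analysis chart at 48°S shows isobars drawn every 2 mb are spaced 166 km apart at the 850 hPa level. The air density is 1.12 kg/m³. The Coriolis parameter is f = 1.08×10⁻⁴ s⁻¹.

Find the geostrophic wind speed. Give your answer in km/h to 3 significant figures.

35.9 km/h

Pressure gradient: |∂P/∂n| = 200 Pa / 166000 m = 1.20×10⁻³ Pa/m
Geostrophic balance (pressure-gradient force = Coriolis force):
V_g = (1/(fρ)) |∂P/∂n| = 1.20×10⁻³ / (1.08×10⁻⁴ × 1.12) = 9.96 m/s
Converting: 9.96 m/s × 3.6 = 35.9 km/h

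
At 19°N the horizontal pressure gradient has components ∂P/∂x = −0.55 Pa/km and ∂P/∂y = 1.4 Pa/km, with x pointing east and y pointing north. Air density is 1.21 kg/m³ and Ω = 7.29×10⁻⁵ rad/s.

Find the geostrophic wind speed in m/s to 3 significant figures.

Coriolis parameter at 19°N:
f = 2Ω sin φ = 2 × 7.29×10⁻⁵ × sin 19° = 4.75×10⁻⁵ s⁻¹
Component geostrophic relations (x east, y north):
u_g = −(1/(fρ)) ∂P/∂y,  v_g = (1/(fρ)) ∂P/∂x
u_g = −(1.4×10⁻³)/(4.75×10⁻⁵ × 1.21) = −24.4 m/s;  v_g = (−0.55×10⁻³)/(4.75×10⁻⁵ × 1.21) = −9.58 m/s
|V_g| = √(u_g² + v_g²) = 26.2 m/s

26.2 m/s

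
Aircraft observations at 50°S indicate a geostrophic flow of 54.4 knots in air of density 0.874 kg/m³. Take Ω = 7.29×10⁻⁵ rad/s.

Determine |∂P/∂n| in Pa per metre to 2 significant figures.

Coriolis parameter at 50°S:
f = 2Ω sin φ = 2 × 7.29×10⁻⁵ × sin 50° = 1.12×10⁻⁴ s⁻¹
Wind speed in SI: 54.4 knots = 28.0 m/s
Geostrophic balance rearranged: |∂P/∂n| = f ρ V_g
|∂P/∂n| = 1.12×10⁻⁴ × 0.874 × 28.0 = 2.73×10⁻³ Pa/m

2.7×10⁻³ Pa/m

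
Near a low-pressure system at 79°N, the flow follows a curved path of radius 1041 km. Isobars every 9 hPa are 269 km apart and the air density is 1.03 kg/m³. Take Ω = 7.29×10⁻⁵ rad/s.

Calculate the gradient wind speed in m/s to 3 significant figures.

20.0 m/s

Coriolis parameter at 79°N:
f = 2Ω sin φ = 2 × 7.29×10⁻⁵ × sin 79° = 1.43×10⁻⁴ s⁻¹
Pressure gradient: |∂P/∂n| = 900 Pa / 269000 m = 3.35×10⁻³ Pa/m
Geostrophic speed: V_g = |∂P/∂n|/(fρ) = 3.35×10⁻³/(1.43×10⁻⁴ × 1.03) = 22.7 m/s
Around a low, centrifugal force acts outward with Coriolis, so pressure-gradient force balances both:
(1/ρ)|∂P/∂n| = fV + V²/R  →  V² + fR·V − fR·V_g = 0
With fR = 1.43×10⁻⁴ × 1041×10³ m = 149 m/s:
V = [−fR + √((fR)² + 4 fR V_g)]/2 = [−149 + √(149² + 4×149×22.7)]/2 = 20 m/s
Subgeostrophic (V < V_g = 22.7 m/s), as expected around a low.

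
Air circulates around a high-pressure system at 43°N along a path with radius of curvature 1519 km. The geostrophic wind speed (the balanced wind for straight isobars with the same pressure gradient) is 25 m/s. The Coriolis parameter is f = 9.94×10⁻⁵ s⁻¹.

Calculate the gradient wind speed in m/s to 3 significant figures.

Around a high, pressure-gradient force acts outward with centrifugal, so Coriolis balances both:
fV = (1/ρ)|∂P/∂n| + V²/R  →  V² − fR·V + fR·V_g = 0
With fR = 9.94×10⁻⁵ × 1519×10³ m = 151 m/s:
V = [fR − √((fR)² − 4 fR V_g)]/2 = [151 − √(151² − 4×151×25)]/2 = 31.6 m/s
Supergeostrophic (V > V_g = 25 m/s), as expected around a high.

31.6 m/s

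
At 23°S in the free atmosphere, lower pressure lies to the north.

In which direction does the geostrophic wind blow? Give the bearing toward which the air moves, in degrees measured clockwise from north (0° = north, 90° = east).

The pressure-gradient force points toward the north (bearing 000°).
Geostrophic balance: in the Southern Hemisphere the Coriolis force deflects motion to the left, so the geostrophic wind blows 90° to the left of the pressure-gradient force (low pressure on the right).
Rotating 000° by 90° counterclockwise gives 270° — the wind blows toward the west.

270°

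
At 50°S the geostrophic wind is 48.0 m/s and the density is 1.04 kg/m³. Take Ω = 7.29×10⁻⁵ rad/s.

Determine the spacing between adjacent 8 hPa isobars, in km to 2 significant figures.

140 km

Coriolis parameter at 50°S:
f = 2Ω sin φ = 2 × 7.29×10⁻⁵ × sin 50° = 1.12×10⁻⁴ s⁻¹
Geostrophic balance rearranged: |∂P/∂n| = f ρ V_g
|∂P/∂n| = 1.12×10⁻⁴ × 1.04 × 48.0 = 5.58×10⁻³ Pa/m
Isobar spacing: Δn = ΔP/|∂P/∂n| = 800 Pa / 5.58×10⁻³ Pa/m = 143484 m ≈ 140 km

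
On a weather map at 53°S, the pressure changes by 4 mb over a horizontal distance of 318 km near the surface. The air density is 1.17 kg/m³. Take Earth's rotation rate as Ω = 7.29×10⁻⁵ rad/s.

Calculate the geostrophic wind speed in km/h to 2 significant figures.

Coriolis parameter at 53°S:
f = 2Ω sin φ = 2 × 7.29×10⁻⁵ × sin 53° = 1.16×10⁻⁴ s⁻¹
Pressure gradient: |∂P/∂n| = 400 Pa / 318000 m = 1.26×10⁻³ Pa/m
Geostrophic balance (pressure-gradient force = Coriolis force):
V_g = (1/(fρ)) |∂P/∂n| = 1.26×10⁻³ / (1.16×10⁻⁴ × 1.17) = 9.23 m/s
Converting: 9.23 m/s × 3.6 = 33 km/h

33 km/h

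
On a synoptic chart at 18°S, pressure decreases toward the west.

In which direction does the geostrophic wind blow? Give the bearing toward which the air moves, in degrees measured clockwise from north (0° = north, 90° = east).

The pressure-gradient force points toward the west (bearing 270°).
Geostrophic balance: in the Southern Hemisphere the Coriolis force deflects motion to the left, so the geostrophic wind blows 90° to the left of the pressure-gradient force (low pressure on the right).
Rotating 270° by 90° counterclockwise gives 180° — the wind blows toward the south.

180°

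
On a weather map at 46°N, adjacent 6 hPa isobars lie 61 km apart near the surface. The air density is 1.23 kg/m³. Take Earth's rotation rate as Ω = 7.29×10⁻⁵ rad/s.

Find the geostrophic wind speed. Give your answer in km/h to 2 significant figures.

Coriolis parameter at 46°N:
f = 2Ω sin φ = 2 × 7.29×10⁻⁵ × sin 46° = 1.05×10⁻⁴ s⁻¹
Pressure gradient: |∂P/∂n| = 600 Pa / 61000 m = 9.84×10⁻³ Pa/m
Geostrophic balance (pressure-gradient force = Coriolis force):
V_g = (1/(fρ)) |∂P/∂n| = 9.84×10⁻³ / (1.05×10⁻⁴ × 1.23) = 76.2 m/s
Converting: 76.2 m/s × 3.6 = 270 km/h

270 km/h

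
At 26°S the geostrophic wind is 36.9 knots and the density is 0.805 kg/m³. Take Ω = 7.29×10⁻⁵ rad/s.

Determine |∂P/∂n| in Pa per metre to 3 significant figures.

Coriolis parameter at 26°S:
f = 2Ω sin φ = 2 × 7.29×10⁻⁵ × sin 26° = 6.39×10⁻⁵ s⁻¹
Wind speed in SI: 36.9 knots = 19.0 m/s
Geostrophic balance rearranged: |∂P/∂n| = f ρ V_g
|∂P/∂n| = 6.39×10⁻⁵ × 0.805 × 19.0 = 9.77×10⁻⁴ Pa/m

9.77×10⁻⁴ Pa/m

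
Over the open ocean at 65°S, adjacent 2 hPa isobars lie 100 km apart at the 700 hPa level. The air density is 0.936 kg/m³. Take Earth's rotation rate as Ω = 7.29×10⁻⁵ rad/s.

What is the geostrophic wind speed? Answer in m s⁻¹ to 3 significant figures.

Coriolis parameter at 65°S:
f = 2Ω sin φ = 2 × 7.29×10⁻⁵ × sin 65° = 1.32×10⁻⁴ s⁻¹
Pressure gradient: |∂P/∂n| = 200 Pa / 100000 m = 2.00×10⁻³ Pa/m
Geostrophic balance (pressure-gradient force = Coriolis force):
V_g = (1/(fρ)) |∂P/∂n| = 2.00×10⁻³ / (1.32×10⁻⁴ × 0.936) = 16.2 m/s

16.2 m s⁻¹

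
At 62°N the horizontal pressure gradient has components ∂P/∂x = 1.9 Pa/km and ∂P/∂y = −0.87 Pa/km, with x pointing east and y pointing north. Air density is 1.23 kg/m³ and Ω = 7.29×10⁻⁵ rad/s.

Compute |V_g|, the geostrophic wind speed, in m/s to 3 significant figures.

13.2 m/s

Coriolis parameter at 62°N:
f = 2Ω sin φ = 2 × 7.29×10⁻⁵ × sin 62° = 1.29×10⁻⁴ s⁻¹
Component geostrophic relations (x east, y north):
u_g = −(1/(fρ)) ∂P/∂y,  v_g = (1/(fρ)) ∂P/∂x
u_g = −(−0.87×10⁻³)/(1.29×10⁻⁴ × 1.23) = 5.49 m/s;  v_g = (1.9×10⁻³)/(1.29×10⁻⁴ × 1.23) = 12.0 m/s
|V_g| = √(u_g² + v_g²) = 13.2 m/s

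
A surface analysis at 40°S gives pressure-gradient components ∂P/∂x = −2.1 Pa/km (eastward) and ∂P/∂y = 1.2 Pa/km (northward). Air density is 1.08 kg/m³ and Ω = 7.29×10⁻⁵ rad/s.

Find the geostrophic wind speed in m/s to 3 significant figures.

23.9 m/s

Coriolis parameter at 40°S:
f = 2Ω sin φ = 2 × 7.29×10⁻⁵ × sin 40° = 9.37×10⁻⁵ s⁻¹
In the Southern Hemisphere f is negative: f = −9.37×10⁻⁵ s⁻¹.
Component geostrophic relations (x east, y north):
u_g = −(1/(fρ)) ∂P/∂y,  v_g = (1/(fρ)) ∂P/∂x
u_g = −(1.2×10⁻³)/(−9.37×10⁻⁵ × 1.08) = 11.9 m/s;  v_g = (−2.1×10⁻³)/(−9.37×10⁻⁵ × 1.08) = 20.7 m/s
|V_g| = √(u_g² + v_g²) = 23.9 m/s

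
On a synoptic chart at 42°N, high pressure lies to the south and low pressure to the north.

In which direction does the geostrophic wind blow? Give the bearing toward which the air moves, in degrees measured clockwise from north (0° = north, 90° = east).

The pressure-gradient force points toward the north (bearing 000°).
Geostrophic balance: in the Northern Hemisphere the Coriolis force deflects motion to the right, so the geostrophic wind blows 90° to the right of the pressure-gradient force (low pressure on the left).
Rotating 000° by 90° clockwise gives 090° — the wind blows toward the east.

090°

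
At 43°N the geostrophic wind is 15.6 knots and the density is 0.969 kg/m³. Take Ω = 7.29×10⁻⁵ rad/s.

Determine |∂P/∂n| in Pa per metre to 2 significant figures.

Coriolis parameter at 43°N:
f = 2Ω sin φ = 2 × 7.29×10⁻⁵ × sin 43° = 9.94×10⁻⁵ s⁻¹
Wind speed in SI: 15.6 knots = 8.03 m/s
Geostrophic balance rearranged: |∂P/∂n| = f ρ V_g
|∂P/∂n| = 9.94×10⁻⁵ × 0.969 × 8.03 = 7.73×10⁻⁴ Pa/m

7.7×10⁻⁴ Pa/m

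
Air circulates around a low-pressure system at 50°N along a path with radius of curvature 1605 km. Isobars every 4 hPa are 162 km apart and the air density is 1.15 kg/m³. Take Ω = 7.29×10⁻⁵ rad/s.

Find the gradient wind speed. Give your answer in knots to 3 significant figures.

34.0 knots

Coriolis parameter at 50°N:
f = 2Ω sin φ = 2 × 7.29×10⁻⁵ × sin 50° = 1.12×10⁻⁴ s⁻¹
Pressure gradient: |∂P/∂n| = 400 Pa / 162000 m = 2.47×10⁻³ Pa/m
Geostrophic speed: V_g = |∂P/∂n|/(fρ) = 2.47×10⁻³/(1.12×10⁻⁴ × 1.15) = 19.2 m/s
Around a low, centrifugal force acts outward with Coriolis, so pressure-gradient force balances both:
(1/ρ)|∂P/∂n| = fV + V²/R  →  V² + fR·V − fR·V_g = 0
With fR = 1.12×10⁻⁴ × 1605×10³ m = 179 m/s:
V = [−fR + √((fR)² + 4 fR V_g)]/2 = [−179 + √(179² + 4×179×19.2)]/2 = 17.5 m/s
Subgeostrophic (V < V_g = 19.2 m/s), as expected around a low.
Converting: 17.5 m/s × 1.944 = 34.0 knots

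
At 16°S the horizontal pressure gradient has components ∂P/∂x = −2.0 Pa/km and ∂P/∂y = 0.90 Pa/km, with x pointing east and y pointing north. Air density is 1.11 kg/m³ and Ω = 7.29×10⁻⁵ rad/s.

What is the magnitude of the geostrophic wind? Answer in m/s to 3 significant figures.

Coriolis parameter at 16°S:
f = 2Ω sin φ = 2 × 7.29×10⁻⁵ × sin 16° = 4.02×10⁻⁵ s⁻¹
In the Southern Hemisphere f is negative: f = −4.02×10⁻⁵ s⁻¹.
Component geostrophic relations (x east, y north):
u_g = −(1/(fρ)) ∂P/∂y,  v_g = (1/(fρ)) ∂P/∂x
u_g = −(0.90×10⁻³)/(−4.02×10⁻⁵ × 1.11) = 20.2 m/s;  v_g = (−2.0×10⁻³)/(−4.02×10⁻⁵ × 1.11) = 44.8 m/s
|V_g| = √(u_g² + v_g²) = 49.2 m/s

49.2 m/s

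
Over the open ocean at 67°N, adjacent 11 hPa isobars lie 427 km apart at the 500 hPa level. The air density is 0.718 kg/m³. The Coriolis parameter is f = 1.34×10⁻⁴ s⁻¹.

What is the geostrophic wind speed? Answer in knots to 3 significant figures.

Pressure gradient: |∂P/∂n| = 1100 Pa / 427000 m = 2.58×10⁻³ Pa/m
Geostrophic balance (pressure-gradient force = Coriolis force):
V_g = (1/(fρ)) |∂P/∂n| = 2.58×10⁻³ / (1.34×10⁻⁴ × 0.718) = 26.8 m/s
Converting: 26.8 m/s × 1.944 = 52.0 knots

52.0 knots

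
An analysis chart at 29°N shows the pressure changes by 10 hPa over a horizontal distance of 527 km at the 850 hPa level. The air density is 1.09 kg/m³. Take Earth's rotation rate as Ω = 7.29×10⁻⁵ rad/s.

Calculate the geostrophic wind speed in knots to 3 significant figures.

Coriolis parameter at 29°N:
f = 2Ω sin φ = 2 × 7.29×10⁻⁵ × sin 29° = 7.07×10⁻⁵ s⁻¹
Pressure gradient: |∂P/∂n| = 1000 Pa / 527000 m = 1.90×10⁻³ Pa/m
Geostrophic balance (pressure-gradient force = Coriolis force):
V_g = (1/(fρ)) |∂P/∂n| = 1.90×10⁻³ / (7.07×10⁻⁵ × 1.09) = 24.6 m/s
Converting: 24.6 m/s × 1.944 = 47.9 knots

47.9 knots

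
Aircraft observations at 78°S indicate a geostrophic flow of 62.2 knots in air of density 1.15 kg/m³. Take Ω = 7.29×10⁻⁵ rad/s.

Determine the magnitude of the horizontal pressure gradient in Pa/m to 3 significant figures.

5.25×10⁻³ Pa/m

Coriolis parameter at 78°S:
f = 2Ω sin φ = 2 × 7.29×10⁻⁵ × sin 78° = 1.43×10⁻⁴ s⁻¹
Wind speed in SI: 62.2 knots = 32.0 m/s
Geostrophic balance rearranged: |∂P/∂n| = f ρ V_g
|∂P/∂n| = 1.43×10⁻⁴ × 1.15 × 32.0 = 5.25×10⁻³ Pa/m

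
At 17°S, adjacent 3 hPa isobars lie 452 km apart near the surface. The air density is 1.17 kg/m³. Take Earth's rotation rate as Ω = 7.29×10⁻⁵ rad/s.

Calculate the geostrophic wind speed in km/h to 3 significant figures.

47.9 km/h

Coriolis parameter at 17°S:
f = 2Ω sin φ = 2 × 7.29×10⁻⁵ × sin 17° = 4.26×10⁻⁵ s⁻¹
Pressure gradient: |∂P/∂n| = 300 Pa / 452000 m = 6.64×10⁻⁴ Pa/m
Geostrophic balance (pressure-gradient force = Coriolis force):
V_g = (1/(fρ)) |∂P/∂n| = 6.64×10⁻⁴ / (4.26×10⁻⁵ × 1.17) = 13.3 m/s
Converting: 13.3 m/s × 3.6 = 47.9 km/h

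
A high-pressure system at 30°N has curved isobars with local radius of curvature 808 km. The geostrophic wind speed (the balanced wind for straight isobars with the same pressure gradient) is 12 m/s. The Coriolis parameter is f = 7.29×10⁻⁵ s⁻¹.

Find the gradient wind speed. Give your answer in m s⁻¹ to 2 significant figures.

17 m s⁻¹

Around a high, pressure-gradient force acts outward with centrifugal, so Coriolis balances both:
fV = (1/ρ)|∂P/∂n| + V²/R  →  V² − fR·V + fR·V_g = 0
With fR = 7.29×10⁻⁵ × 808×10³ m = 58.9 m/s:
V = [fR − √((fR)² − 4 fR V_g)]/2 = [58.9 − √(58.9² − 4×58.9×12)]/2 = 16.8 m/s
Supergeostrophic (V > V_g = 12 m/s), as expected around a high.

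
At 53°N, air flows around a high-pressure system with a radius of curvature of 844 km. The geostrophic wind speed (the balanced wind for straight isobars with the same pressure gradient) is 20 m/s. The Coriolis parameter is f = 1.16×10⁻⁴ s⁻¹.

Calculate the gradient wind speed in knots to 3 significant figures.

54.5 knots

Around a high, pressure-gradient force acts outward with centrifugal, so Coriolis balances both:
fV = (1/ρ)|∂P/∂n| + V²/R  →  V² − fR·V + fR·V_g = 0
With fR = 1.16×10⁻⁴ × 844×10³ m = 97.9 m/s:
V = [fR − √((fR)² − 4 fR V_g)]/2 = [97.9 − √(97.9² − 4×97.9×20)]/2 = 28 m/s
Supergeostrophic (V > V_g = 20 m/s), as expected around a high.
Converting: 28 m/s × 1.944 = 54.5 knots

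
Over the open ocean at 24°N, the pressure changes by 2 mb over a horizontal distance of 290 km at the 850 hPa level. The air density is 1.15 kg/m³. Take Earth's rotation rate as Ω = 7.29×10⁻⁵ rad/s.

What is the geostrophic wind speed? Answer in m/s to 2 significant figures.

Coriolis parameter at 24°N:
f = 2Ω sin φ = 2 × 7.29×10⁻⁵ × sin 24° = 5.93×10⁻⁵ s⁻¹
Pressure gradient: |∂P/∂n| = 200 Pa / 290000 m = 6.90×10⁻⁴ Pa/m
Geostrophic balance (pressure-gradient force = Coriolis force):
V_g = (1/(fρ)) |∂P/∂n| = 6.90×10⁻⁴ / (5.93×10⁻⁵ × 1.15) = 10.1 m/s

10 m/s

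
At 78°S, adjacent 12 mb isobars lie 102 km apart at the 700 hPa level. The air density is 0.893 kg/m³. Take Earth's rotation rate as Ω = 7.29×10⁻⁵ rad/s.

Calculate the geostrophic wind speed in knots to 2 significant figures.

180 knots

Coriolis parameter at 78°S:
f = 2Ω sin φ = 2 × 7.29×10⁻⁵ × sin 78° = 1.43×10⁻⁴ s⁻¹
Pressure gradient: |∂P/∂n| = 1200 Pa / 102000 m = 1.18×10⁻² Pa/m
Geostrophic balance (pressure-gradient force = Coriolis force):
V_g = (1/(fρ)) |∂P/∂n| = 1.18×10⁻² / (1.43×10⁻⁴ × 0.893) = 92.4 m/s
Converting: 92.4 m/s × 1.944 = 180 knots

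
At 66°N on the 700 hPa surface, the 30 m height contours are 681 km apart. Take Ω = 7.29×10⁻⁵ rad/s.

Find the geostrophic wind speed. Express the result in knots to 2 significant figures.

Coriolis parameter at 66°N:
f = 2Ω sin φ = 2 × 7.29×10⁻⁵ × sin 66° = 1.33×10⁻⁴ s⁻¹
Height gradient: |∂Z/∂n| = 30 m / 681000 m = 4.41×10⁻⁵
On a pressure surface, geostrophic balance gives V_g = (g/f)|∂Z/∂n|:
V_g = 9.81 × 4.41×10⁻⁵ / 1.33×10⁻⁴ = 3.24 m/s
Converting: 3.24 m/s × 1.944 = 6.3 knots

6.3 knots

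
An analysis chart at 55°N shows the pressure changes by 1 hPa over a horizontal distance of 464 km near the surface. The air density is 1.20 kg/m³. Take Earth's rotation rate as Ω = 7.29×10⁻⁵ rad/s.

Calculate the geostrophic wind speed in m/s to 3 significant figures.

Coriolis parameter at 55°N:
f = 2Ω sin φ = 2 × 7.29×10⁻⁵ × sin 55° = 1.19×10⁻⁴ s⁻¹
Pressure gradient: |∂P/∂n| = 100 Pa / 464000 m = 2.16×10⁻⁴ Pa/m
Geostrophic balance (pressure-gradient force = Coriolis force):
V_g = (1/(fρ)) |∂P/∂n| = 2.16×10⁻⁴ / (1.19×10⁻⁴ × 1.20) = 1.50 m/s

1.50 m/s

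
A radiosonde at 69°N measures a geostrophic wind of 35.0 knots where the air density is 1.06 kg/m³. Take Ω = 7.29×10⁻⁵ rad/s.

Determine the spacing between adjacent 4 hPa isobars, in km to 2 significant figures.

Coriolis parameter at 69°N:
f = 2Ω sin φ = 2 × 7.29×10⁻⁵ × sin 69° = 1.36×10⁻⁴ s⁻¹
Wind speed in SI: 35.0 knots = 18.0 m/s
Geostrophic balance rearranged: |∂P/∂n| = f ρ V_g
|∂P/∂n| = 1.36×10⁻⁴ × 1.06 × 18.0 = 2.60×10⁻³ Pa/m
Isobar spacing: Δn = ΔP/|∂P/∂n| = 400 Pa / 2.60×10⁻³ Pa/m = 153971 m ≈ 150 km

150 km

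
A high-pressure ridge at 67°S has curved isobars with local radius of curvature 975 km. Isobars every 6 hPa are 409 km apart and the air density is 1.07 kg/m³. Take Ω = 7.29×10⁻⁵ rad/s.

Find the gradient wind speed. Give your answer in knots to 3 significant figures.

Coriolis parameter at 67°S:
f = 2Ω sin φ = 2 × 7.29×10⁻⁵ × sin 67° = 1.34×10⁻⁴ s⁻¹
Pressure gradient: |∂P/∂n| = 600 Pa / 409000 m = 1.47×10⁻³ Pa/m
Geostrophic speed: V_g = |∂P/∂n|/(fρ) = 1.47×10⁻³/(1.34×10⁻⁴ × 1.07) = 10.2 m/s
Around a high, pressure-gradient force acts outward with centrifugal, so Coriolis balances both:
fV = (1/ρ)|∂P/∂n| + V²/R  →  V² − fR·V + fR·V_g = 0
With fR = 1.34×10⁻⁴ × 975×10³ m = 131 m/s:
V = [fR − √((fR)² − 4 fR V_g)]/2 = [131 − √(131² − 4×131×10.2)]/2 = 11.2 m/s
Supergeostrophic (V > V_g = 10.2 m/s), as expected around a high.
Converting: 11.2 m/s × 1.944 = 21.7 knots

21.7 knots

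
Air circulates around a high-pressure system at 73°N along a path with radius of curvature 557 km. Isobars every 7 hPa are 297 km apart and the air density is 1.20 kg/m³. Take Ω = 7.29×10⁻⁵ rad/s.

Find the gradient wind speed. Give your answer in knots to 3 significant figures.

35.9 knots

Coriolis parameter at 73°N:
f = 2Ω sin φ = 2 × 7.29×10⁻⁵ × sin 73° = 1.39×10⁻⁴ s⁻¹
Pressure gradient: |∂P/∂n| = 700 Pa / 297000 m = 2.36×10⁻³ Pa/m
Geostrophic speed: V_g = |∂P/∂n|/(fρ) = 2.36×10⁻³/(1.39×10⁻⁴ × 1.20) = 14.1 m/s
Around a high, pressure-gradient force acts outward with centrifugal, so Coriolis balances both:
fV = (1/ρ)|∂P/∂n| + V²/R  →  V² − fR·V + fR·V_g = 0
With fR = 1.39×10⁻⁴ × 557×10³ m = 77.7 m/s:
V = [fR − √((fR)² − 4 fR V_g)]/2 = [77.7 − √(77.7² − 4×77.7×14.1)]/2 = 18.5 m/s
Supergeostrophic (V > V_g = 14.1 m/s), as expected around a high.
Converting: 18.5 m/s × 1.944 = 35.9 knots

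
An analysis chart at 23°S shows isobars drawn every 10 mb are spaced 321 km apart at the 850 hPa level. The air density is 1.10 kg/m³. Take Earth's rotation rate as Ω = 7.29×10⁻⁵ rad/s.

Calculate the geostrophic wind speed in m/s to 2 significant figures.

Coriolis parameter at 23°S:
f = 2Ω sin φ = 2 × 7.29×10⁻⁵ × sin 23° = 5.70×10⁻⁵ s⁻¹
Pressure gradient: |∂P/∂n| = 1000 Pa / 321000 m = 3.12×10⁻³ Pa/m
Geostrophic balance (pressure-gradient force = Coriolis force):
V_g = (1/(fρ)) |∂P/∂n| = 3.12×10⁻³ / (5.70×10⁻⁵ × 1.10) = 49.7 m/s

50 m/s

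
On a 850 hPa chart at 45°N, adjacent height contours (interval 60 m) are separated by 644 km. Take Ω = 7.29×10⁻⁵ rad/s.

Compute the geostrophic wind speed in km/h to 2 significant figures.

32 km/h

Coriolis parameter at 45°N:
f = 2Ω sin φ = 2 × 7.29×10⁻⁵ × sin 45° = 1.03×10⁻⁴ s⁻¹
Height gradient: |∂Z/∂n| = 60 m / 644000 m = 9.32×10⁻⁵
On a pressure surface, geostrophic balance gives V_g = (g/f)|∂Z/∂n|:
V_g = 9.81 × 9.32×10⁻⁵ / 1.03×10⁻⁴ = 8.87 m/s
Converting: 8.87 m/s × 3.6 = 32 km/h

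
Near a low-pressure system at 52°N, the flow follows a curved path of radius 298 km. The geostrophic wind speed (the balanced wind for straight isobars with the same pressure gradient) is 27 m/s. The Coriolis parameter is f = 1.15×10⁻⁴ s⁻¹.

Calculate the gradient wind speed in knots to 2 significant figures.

Around a low, centrifugal force acts outward with Coriolis, so pressure-gradient force balances both:
(1/ρ)|∂P/∂n| = fV + V²/R  →  V² + fR·V − fR·V_g = 0
With fR = 1.15×10⁻⁴ × 298×10³ m = 34.3 m/s:
V = [−fR + √((fR)² + 4 fR V_g)]/2 = [−34.3 + √(34.3² + 4×34.3×27)]/2 = 17.8 m/s
Subgeostrophic (V < V_g = 27 m/s), as expected around a low.
Converting: 17.8 m/s × 1.944 = 35 knots

35 knots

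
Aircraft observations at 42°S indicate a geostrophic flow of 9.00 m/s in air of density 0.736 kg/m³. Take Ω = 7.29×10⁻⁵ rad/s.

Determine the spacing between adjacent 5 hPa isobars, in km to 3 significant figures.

Coriolis parameter at 42°S:
f = 2Ω sin φ = 2 × 7.29×10⁻⁵ × sin 42° = 9.76×10⁻⁵ s⁻¹
Geostrophic balance rearranged: |∂P/∂n| = f ρ V_g
|∂P/∂n| = 9.76×10⁻⁵ × 0.736 × 9.00 = 6.46×10⁻⁴ Pa/m
Isobar spacing: Δn = ΔP/|∂P/∂n| = 500 Pa / 6.46×10⁻⁴ Pa/m = 773715 m ≈ 774 km

774 km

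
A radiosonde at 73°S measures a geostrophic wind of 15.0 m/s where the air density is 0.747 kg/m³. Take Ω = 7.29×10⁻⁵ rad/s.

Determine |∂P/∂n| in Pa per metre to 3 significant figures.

1.56×10⁻³ Pa/m

Coriolis parameter at 73°S:
f = 2Ω sin φ = 2 × 7.29×10⁻⁵ × sin 73° = 1.39×10⁻⁴ s⁻¹
Geostrophic balance rearranged: |∂P/∂n| = f ρ V_g
|∂P/∂n| = 1.39×10⁻⁴ × 0.747 × 15.0 = 1.56×10⁻³ Pa/m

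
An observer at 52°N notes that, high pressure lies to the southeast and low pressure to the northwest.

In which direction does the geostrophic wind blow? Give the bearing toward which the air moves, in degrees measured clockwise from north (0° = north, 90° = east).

The pressure-gradient force points toward the northwest (bearing 315°).
Geostrophic balance: in the Northern Hemisphere the Coriolis force deflects motion to the right, so the geostrophic wind blows 90° to the right of the pressure-gradient force (low pressure on the left).
Rotating 315° by 90° clockwise gives 045° — the wind blows toward the northeast.

045°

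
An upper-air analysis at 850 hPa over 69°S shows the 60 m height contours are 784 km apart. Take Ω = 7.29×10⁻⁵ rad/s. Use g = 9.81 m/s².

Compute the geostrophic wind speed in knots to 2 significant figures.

Coriolis parameter at 69°S:
f = 2Ω sin φ = 2 × 7.29×10⁻⁵ × sin 69° = 1.36×10⁻⁴ s⁻¹
Height gradient: |∂Z/∂n| = 60 m / 784000 m = 7.65×10⁻⁵
On a pressure surface, geostrophic balance gives V_g = (g/f)|∂Z/∂n|:
V_g = 9.81 × 7.65×10⁻⁵ / 1.36×10⁻⁴ = 5.52 m/s
Converting: 5.52 m/s × 1.944 = 11 knots

11 knots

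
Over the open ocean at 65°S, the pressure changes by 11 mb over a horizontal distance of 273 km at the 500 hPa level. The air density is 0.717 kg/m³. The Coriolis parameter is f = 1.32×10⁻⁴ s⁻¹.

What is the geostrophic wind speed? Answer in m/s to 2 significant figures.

Pressure gradient: |∂P/∂n| = 1100 Pa / 273000 m = 4.03×10⁻³ Pa/m
Geostrophic balance (pressure-gradient force = Coriolis force):
V_g = (1/(fρ)) |∂P/∂n| = 4.03×10⁻³ / (1.32×10⁻⁴ × 0.717) = 42.6 m/s

43 m/s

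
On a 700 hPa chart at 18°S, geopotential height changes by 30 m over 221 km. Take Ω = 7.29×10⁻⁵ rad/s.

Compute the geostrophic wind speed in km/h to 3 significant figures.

106 km/h

Coriolis parameter at 18°S:
f = 2Ω sin φ = 2 × 7.29×10⁻⁵ × sin 18° = 4.51×10⁻⁵ s⁻¹
Height gradient: |∂Z/∂n| = 30 m / 221000 m = 1.36×10⁻⁴
On a pressure surface, geostrophic balance gives V_g = (g/f)|∂Z/∂n|:
V_g = 9.81 × 1.36×10⁻⁴ / 4.51×10⁻⁵ = 29.6 m/s
Converting: 29.6 m/s × 3.6 = 106 km/h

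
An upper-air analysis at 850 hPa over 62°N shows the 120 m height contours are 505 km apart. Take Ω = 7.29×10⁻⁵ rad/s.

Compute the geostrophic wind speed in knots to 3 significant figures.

Coriolis parameter at 62°N:
f = 2Ω sin φ = 2 × 7.29×10⁻⁵ × sin 62° = 1.29×10⁻⁴ s⁻¹
Height gradient: |∂Z/∂n| = 120 m / 505000 m = 2.38×10⁻⁴
On a pressure surface, geostrophic balance gives V_g = (g/f)|∂Z/∂n|:
V_g = 9.81 × 2.38×10⁻⁴ / 1.29×10⁻⁴ = 18.1 m/s
Converting: 18.1 m/s × 1.944 = 35.2 knots

35.2 knots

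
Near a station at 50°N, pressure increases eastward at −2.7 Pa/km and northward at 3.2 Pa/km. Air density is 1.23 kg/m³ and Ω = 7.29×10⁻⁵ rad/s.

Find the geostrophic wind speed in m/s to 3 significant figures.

Coriolis parameter at 50°N:
f = 2Ω sin φ = 2 × 7.29×10⁻⁵ × sin 50° = 1.12×10⁻⁴ s⁻¹
Component geostrophic relations (x east, y north):
u_g = −(1/(fρ)) ∂P/∂y,  v_g = (1/(fρ)) ∂P/∂x
u_g = −(3.2×10⁻³)/(1.12×10⁻⁴ × 1.23) = −23.3 m/s;  v_g = (−2.7×10⁻³)/(1.12×10⁻⁴ × 1.23) = −19.7 m/s
|V_g| = √(u_g² + v_g²) = 30.5 m/s

30.5 m/s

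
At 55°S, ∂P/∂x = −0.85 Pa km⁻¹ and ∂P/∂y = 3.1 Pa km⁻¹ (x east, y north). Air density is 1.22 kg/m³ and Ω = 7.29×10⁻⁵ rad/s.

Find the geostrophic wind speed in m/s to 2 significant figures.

22 m/s

Coriolis parameter at 55°S:
f = 2Ω sin φ = 2 × 7.29×10⁻⁵ × sin 55° = 1.19×10⁻⁴ s⁻¹
In the Southern Hemisphere f is negative: f = −1.19×10⁻⁴ s⁻¹.
Component geostrophic relations (x east, y north):
u_g = −(1/(fρ)) ∂P/∂y,  v_g = (1/(fρ)) ∂P/∂x
u_g = −(3.1×10⁻³)/(−1.19×10⁻⁴ × 1.22) = 21.3 m/s;  v_g = (−0.85×10⁻³)/(−1.19×10⁻⁴ × 1.22) = 5.83 m/s
|V_g| = √(u_g² + v_g²) = 22.1 m/s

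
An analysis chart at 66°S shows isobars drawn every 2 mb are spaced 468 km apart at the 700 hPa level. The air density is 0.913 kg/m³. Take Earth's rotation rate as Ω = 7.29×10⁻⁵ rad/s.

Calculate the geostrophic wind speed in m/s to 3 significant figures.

3.51 m/s

Coriolis parameter at 66°S:
f = 2Ω sin φ = 2 × 7.29×10⁻⁵ × sin 66° = 1.33×10⁻⁴ s⁻¹
Pressure gradient: |∂P/∂n| = 200 Pa / 468000 m = 4.27×10⁻⁴ Pa/m
Geostrophic balance (pressure-gradient force = Coriolis force):
V_g = (1/(fρ)) |∂P/∂n| = 4.27×10⁻⁴ / (1.33×10⁻⁴ × 0.913) = 3.51 m/s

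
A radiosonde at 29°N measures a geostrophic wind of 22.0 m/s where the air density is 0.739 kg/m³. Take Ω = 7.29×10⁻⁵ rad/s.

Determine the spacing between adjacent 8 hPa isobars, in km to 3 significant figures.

696 km

Coriolis parameter at 29°N:
f = 2Ω sin φ = 2 × 7.29×10⁻⁵ × sin 29° = 7.07×10⁻⁵ s⁻¹
Geostrophic balance rearranged: |∂P/∂n| = f ρ V_g
|∂P/∂n| = 7.07×10⁻⁵ × 0.739 × 22.0 = 1.15×10⁻³ Pa/m
Isobar spacing: Δn = ΔP/|∂P/∂n| = 800 Pa / 1.15×10⁻³ Pa/m = 696136 m ≈ 696 km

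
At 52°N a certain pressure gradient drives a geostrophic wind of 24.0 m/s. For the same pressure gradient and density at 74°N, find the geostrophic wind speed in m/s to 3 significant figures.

19.7 m/s

With the same pressure gradient and density, V_g ∝ 1/f ∝ 1/sin φ.
V₂ = V₁ · sin φ₁ / sin φ₂ = 24.0 × sin 52° / sin 74°
V₂ = 24.0 × 0.7880/0.9613 = 19.7 m/s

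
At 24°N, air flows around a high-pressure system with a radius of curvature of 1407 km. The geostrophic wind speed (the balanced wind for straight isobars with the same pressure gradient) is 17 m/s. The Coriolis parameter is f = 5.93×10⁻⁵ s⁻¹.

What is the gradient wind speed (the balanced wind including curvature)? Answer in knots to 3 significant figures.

Around a high, pressure-gradient force acts outward with centrifugal, so Coriolis balances both:
fV = (1/ρ)|∂P/∂n| + V²/R  →  V² − fR·V + fR·V_g = 0
With fR = 5.93×10⁻⁵ × 1407×10³ m = 83.4 m/s:
V = [fR − √((fR)² − 4 fR V_g)]/2 = [83.4 − √(83.4² − 4×83.4×17)]/2 = 23.8 m/s
Supergeostrophic (V > V_g = 17 m/s), as expected around a high.
Converting: 23.8 m/s × 1.944 = 46.2 knots

46.2 knots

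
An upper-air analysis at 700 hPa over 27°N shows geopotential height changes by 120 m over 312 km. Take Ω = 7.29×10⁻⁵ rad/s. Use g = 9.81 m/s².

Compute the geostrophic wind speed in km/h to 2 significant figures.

210 km/h

Coriolis parameter at 27°N:
f = 2Ω sin φ = 2 × 7.29×10⁻⁵ × sin 27° = 6.62×10⁻⁵ s⁻¹
Height gradient: |∂Z/∂n| = 120 m / 312000 m = 3.85×10⁻⁴
On a pressure surface, geostrophic balance gives V_g = (g/f)|∂Z/∂n|:
V_g = 9.81 × 3.85×10⁻⁴ / 6.62×10⁻⁵ = 57.0 m/s
Converting: 57.0 m/s × 3.6 = 210 km/h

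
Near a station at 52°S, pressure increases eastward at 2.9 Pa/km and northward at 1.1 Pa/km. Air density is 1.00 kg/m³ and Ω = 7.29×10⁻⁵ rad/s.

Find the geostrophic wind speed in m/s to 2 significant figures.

27 m/s

Coriolis parameter at 52°S:
f = 2Ω sin φ = 2 × 7.29×10⁻⁵ × sin 52° = 1.15×10⁻⁴ s⁻¹
In the Southern Hemisphere f is negative: f = −1.15×10⁻⁴ s⁻¹.
Component geostrophic relations (x east, y north):
u_g = −(1/(fρ)) ∂P/∂y,  v_g = (1/(fρ)) ∂P/∂x
u_g = −(1.1×10⁻³)/(−1.15×10⁻⁴ × 1.00) = 9.57 m/s;  v_g = (2.9×10⁻³)/(−1.15×10⁻⁴ × 1.00) = −25.2 m/s
|V_g| = √(u_g² + v_g²) = 27.0 m/s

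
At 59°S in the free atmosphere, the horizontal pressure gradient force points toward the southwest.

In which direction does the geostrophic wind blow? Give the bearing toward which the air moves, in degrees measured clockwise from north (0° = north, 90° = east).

135°

The pressure-gradient force points toward the southwest (bearing 225°).
Geostrophic balance: in the Southern Hemisphere the Coriolis force deflects motion to the left, so the geostrophic wind blows 90° to the left of the pressure-gradient force (low pressure on the right).
Rotating 225° by 90° counterclockwise gives 135° — the wind blows toward the southeast.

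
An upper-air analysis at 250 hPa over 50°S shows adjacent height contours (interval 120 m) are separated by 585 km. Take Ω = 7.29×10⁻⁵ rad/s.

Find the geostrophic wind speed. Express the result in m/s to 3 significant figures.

18.0 m/s

Coriolis parameter at 50°S:
f = 2Ω sin φ = 2 × 7.29×10⁻⁵ × sin 50° = 1.12×10⁻⁴ s⁻¹
Height gradient: |∂Z/∂n| = 120 m / 585000 m = 2.05×10⁻⁴
On a pressure surface, geostrophic balance gives V_g = (g/f)|∂Z/∂n|:
V_g = 9.81 × 2.05×10⁻⁴ / 1.12×10⁻⁴ = 18.0 m/s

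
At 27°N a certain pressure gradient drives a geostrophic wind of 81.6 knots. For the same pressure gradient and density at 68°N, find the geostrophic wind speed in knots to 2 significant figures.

With the same pressure gradient and density, V_g ∝ 1/f ∝ 1/sin φ.
V₂ = V₁ · sin φ₁ / sin φ₂ = 81.6 × sin 27° / sin 68°
V₂ = 81.6 × 0.4540/0.9272 = 40 knots

40 knots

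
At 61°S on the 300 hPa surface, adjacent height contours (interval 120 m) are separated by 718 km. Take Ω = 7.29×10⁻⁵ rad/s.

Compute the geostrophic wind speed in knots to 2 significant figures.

Coriolis parameter at 61°S:
f = 2Ω sin φ = 2 × 7.29×10⁻⁵ × sin 61° = 1.28×10⁻⁴ s⁻¹
Height gradient: |∂Z/∂n| = 120 m / 718000 m = 1.67×10⁻⁴
On a pressure surface, geostrophic balance gives V_g = (g/f)|∂Z/∂n|:
V_g = 9.81 × 1.67×10⁻⁴ / 1.28×10⁻⁴ = 12.9 m/s
Converting: 12.9 m/s × 1.944 = 25 knots

25 knots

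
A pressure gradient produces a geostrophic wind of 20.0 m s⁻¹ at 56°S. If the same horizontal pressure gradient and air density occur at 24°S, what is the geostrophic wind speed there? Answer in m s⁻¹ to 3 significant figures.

40.8 m s⁻¹

With the same pressure gradient and density, V_g ∝ 1/f ∝ 1/sin φ.
V₂ = V₁ · sin φ₁ / sin φ₂ = 20.0 × sin 56° / sin 24°
V₂ = 20.0 × 0.8290/0.4067 = 40.8 m s⁻¹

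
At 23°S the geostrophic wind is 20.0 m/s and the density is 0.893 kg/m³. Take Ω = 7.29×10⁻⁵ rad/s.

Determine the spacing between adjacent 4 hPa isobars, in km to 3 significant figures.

Coriolis parameter at 23°S:
f = 2Ω sin φ = 2 × 7.29×10⁻⁵ × sin 23° = 5.70×10⁻⁵ s⁻¹
Geostrophic balance rearranged: |∂P/∂n| = f ρ V_g
|∂P/∂n| = 5.70×10⁻⁵ × 0.893 × 20.0 = 1.02×10⁻³ Pa/m
Isobar spacing: Δn = ΔP/|∂P/∂n| = 400 Pa / 1.02×10⁻³ Pa/m = 393136 m ≈ 393 km

393 km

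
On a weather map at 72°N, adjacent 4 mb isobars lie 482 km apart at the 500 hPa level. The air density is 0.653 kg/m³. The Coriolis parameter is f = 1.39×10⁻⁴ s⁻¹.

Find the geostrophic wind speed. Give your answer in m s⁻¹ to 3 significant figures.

Pressure gradient: |∂P/∂n| = 400 Pa / 482000 m = 8.30×10⁻⁴ Pa/m
Geostrophic balance (pressure-gradient force = Coriolis force):
V_g = (1/(fρ)) |∂P/∂n| = 8.30×10⁻⁴ / (1.39×10⁻⁴ × 0.653) = 9.14 m/s

9.14 m s⁻¹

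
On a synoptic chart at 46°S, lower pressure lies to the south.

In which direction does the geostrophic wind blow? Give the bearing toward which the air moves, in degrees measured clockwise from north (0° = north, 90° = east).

The pressure-gradient force points toward the south (bearing 180°).
Geostrophic balance: in the Southern Hemisphere the Coriolis force deflects motion to the left, so the geostrophic wind blows 90° to the left of the pressure-gradient force (low pressure on the right).
Rotating 180° by 90° counterclockwise gives 090° — the wind blows toward the east.

090°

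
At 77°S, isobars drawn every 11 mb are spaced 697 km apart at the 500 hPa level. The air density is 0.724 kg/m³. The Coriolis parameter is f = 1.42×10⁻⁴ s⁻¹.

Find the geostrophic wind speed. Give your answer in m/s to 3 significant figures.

15.4 m/s

Pressure gradient: |∂P/∂n| = 1100 Pa / 697000 m = 1.58×10⁻³ Pa/m
Geostrophic balance (pressure-gradient force = Coriolis force):
V_g = (1/(fρ)) |∂P/∂n| = 1.58×10⁻³ / (1.42×10⁻⁴ × 0.724) = 15.4 m/s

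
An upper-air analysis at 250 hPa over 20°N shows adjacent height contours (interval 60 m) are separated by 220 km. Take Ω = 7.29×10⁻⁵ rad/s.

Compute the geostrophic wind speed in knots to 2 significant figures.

100 knots

Coriolis parameter at 20°N:
f = 2Ω sin φ = 2 × 7.29×10⁻⁵ × sin 20° = 4.99×10⁻⁵ s⁻¹
Height gradient: |∂Z/∂n| = 60 m / 220000 m = 2.73×10⁻⁴
On a pressure surface, geostrophic balance gives V_g = (g/f)|∂Z/∂n|:
V_g = 9.81 × 2.73×10⁻⁴ / 4.99×10⁻⁵ = 53.7 m/s
Converting: 53.7 m/s × 1.944 = 100 knots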